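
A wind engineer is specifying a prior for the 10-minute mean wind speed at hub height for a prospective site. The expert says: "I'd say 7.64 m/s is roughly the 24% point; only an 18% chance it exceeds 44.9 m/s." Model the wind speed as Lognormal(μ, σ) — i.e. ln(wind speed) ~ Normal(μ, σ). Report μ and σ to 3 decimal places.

If T ~ Lognormal(μ,σ) then ln T ~ Normal(μ,σ), so the p-quantile of ln T is μ + z_p·σ.
ln(7.64) = 2.033 and ln(44.9) = 3.804; z_{0.24} = -0.7063, z_{0.82} = 0.9154.
σ = (3.804 − 2.033)/(0.9154 − (-0.7063)) = 1.092.
μ = 2.033 − (-0.7063)·1.092 = 2.805.

μ ≈ 2.805, σ ≈ 1.092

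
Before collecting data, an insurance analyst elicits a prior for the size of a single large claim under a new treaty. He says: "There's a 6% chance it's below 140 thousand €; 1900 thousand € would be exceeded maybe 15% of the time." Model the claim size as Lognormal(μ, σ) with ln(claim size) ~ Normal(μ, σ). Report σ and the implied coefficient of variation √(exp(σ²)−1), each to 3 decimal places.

If T ~ Lognormal(μ,σ) then ln T ~ Normal(μ,σ), so the p-quantile of ln T is μ + z_p·σ.
ln(140) = 4.942 and ln(1900) = 7.55; z_{0.06} = -1.555, z_{0.85} = 1.036.
σ = (7.55 − 4.942)/(1.036 − (-1.555)) = 1.006.
μ = 4.942 − (-1.555)·1.006 = 6.506.
CV = √(exp(σ²)−1) = √(exp(1.0130)−1) = 1.324.

σ ≈ 1.006, CV ≈ 1.324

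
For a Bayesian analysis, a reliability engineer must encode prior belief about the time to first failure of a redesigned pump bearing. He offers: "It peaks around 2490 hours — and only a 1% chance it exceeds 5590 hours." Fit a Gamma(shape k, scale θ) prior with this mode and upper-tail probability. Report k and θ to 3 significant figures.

Gamma(k,θ) with k>1 has mode (k−1)θ, so θ = 2490/(k−1).
Need P(X < 5590) = 0.99 with θ tied to k this way. Start at k = 2, θ = 2490: P(X<5590) ≈ 0.656.
Too low — raise k to concentrate. Iterating converges to k ≈ 8.34.
Then θ = 2490/(8.34−1) ≈ 339.

k ≈ 8.34, θ ≈ 339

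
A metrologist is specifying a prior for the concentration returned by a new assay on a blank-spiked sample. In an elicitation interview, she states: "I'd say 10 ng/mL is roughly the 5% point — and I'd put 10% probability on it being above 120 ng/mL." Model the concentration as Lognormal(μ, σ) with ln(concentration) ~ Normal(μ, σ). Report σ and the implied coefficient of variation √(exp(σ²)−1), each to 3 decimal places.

σ ≈ 0.849, CV ≈ 1.028

If T ~ Lognormal(μ,σ) then ln T ~ Normal(μ,σ), so the p-quantile of ln T is μ + z_p·σ.
ln(10) = 2.303 and ln(120) = 4.787; z_{0.05} = -1.645, z_{0.9} = 1.282.
σ = (4.787 − 2.303)/(1.282 − (-1.645)) = 0.849.
μ = 2.303 − (-1.645)·0.849 = 3.699.
CV = √(exp(σ²)−1) = √(exp(0.7210)−1) = 1.028.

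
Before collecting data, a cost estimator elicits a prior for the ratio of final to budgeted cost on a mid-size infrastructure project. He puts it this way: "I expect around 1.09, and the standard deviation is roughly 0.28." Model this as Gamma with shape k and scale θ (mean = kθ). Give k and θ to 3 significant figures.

For Gamma(k, scale θ): mean = kθ, variance = kθ², so CV = 1/√k.
CV = SD/mean = 0.28/1.09 = 0.2569, hence k = 1/CV² = 15.2.
Then θ = mean/k = 1.09/15.2 = 0.0719.

k ≈ 15.2, θ ≈ 0.0719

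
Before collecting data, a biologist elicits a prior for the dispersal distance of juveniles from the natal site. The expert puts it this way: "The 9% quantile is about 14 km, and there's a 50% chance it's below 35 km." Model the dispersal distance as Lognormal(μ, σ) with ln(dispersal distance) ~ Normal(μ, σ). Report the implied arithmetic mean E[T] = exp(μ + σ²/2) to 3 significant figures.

E[T] ≈ 44.2 km

If T ~ Lognormal(μ,σ) then ln T ~ Normal(μ,σ), so the p-quantile of ln T is μ + z_p·σ.
ln(14) = 2.639 and ln(35) = 3.555; z_{0.09} = -1.341, z_{0.5} = 0.
σ = (3.555 − 2.639)/(0 − (-1.341)) = 0.683.
μ = 2.639 − (-1.341)·0.683 = 3.555.
E[T] = exp(μ + σ²/2) = exp(3.555 + 0.2335) = 44.2 km.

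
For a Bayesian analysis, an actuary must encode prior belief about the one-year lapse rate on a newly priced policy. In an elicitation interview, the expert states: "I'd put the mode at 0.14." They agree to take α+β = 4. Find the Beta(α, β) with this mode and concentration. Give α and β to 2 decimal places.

For α,β > 1 the Beta mode is (α−1)/(α+β−2). With α+β = 4, the mode is (α−1)/2.
Set (α−1)/2 = 0.14 → α = 1 + 0.14·2 = 1.28.
β = 4 − α = 2.72.

α = 1.28, β = 2.72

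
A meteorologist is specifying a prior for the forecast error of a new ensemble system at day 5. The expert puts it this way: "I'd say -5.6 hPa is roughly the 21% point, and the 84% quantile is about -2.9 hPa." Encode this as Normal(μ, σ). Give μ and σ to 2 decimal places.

The p-quantile of Normal(μ,σ) is μ + z_p·σ, with z_{0.21} = -0.8064 and z_{0.84} = 0.9945.
Eliminate σ: μ = (z₂·x₁ − z₁·x₂)/(z₂ − z₁) = (0.9945·-5.6 − (-0.8064)·-2.9)/1.801 = -4.39.
Then σ = (x₂ − x₁)/(z₂ − z₁) = (-2.9 − -5.6)/1.801 = 1.50.

μ = -4.39, σ = 1.50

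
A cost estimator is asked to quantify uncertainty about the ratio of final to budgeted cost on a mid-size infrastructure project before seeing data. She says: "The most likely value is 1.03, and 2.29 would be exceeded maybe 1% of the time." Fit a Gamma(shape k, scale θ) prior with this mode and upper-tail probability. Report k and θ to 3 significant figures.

Gamma(k,θ) with k>1 has mode (k−1)θ, so θ = 1.03/(k−1).
Need P(X < 2.29) = 0.99 with θ tied to k this way. Start at k = 2, θ = 1.03: P(X<2.29) ≈ 0.651.
Too low — raise k to concentrate. Iterating converges to k ≈ 8.54.
Then θ = 1.03/(8.54−1) ≈ 0.137.

k ≈ 8.54, θ ≈ 0.137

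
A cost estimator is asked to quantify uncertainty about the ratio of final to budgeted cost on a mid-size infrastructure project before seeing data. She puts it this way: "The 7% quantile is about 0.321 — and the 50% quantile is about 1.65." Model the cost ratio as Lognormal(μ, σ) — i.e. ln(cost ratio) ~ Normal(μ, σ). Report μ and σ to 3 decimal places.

μ ≈ 0.501, σ ≈ 1.109

If T ~ Lognormal(μ,σ) then ln T ~ Normal(μ,σ), so the p-quantile of ln T is μ + z_p·σ.
ln(0.321) = -1.136 and ln(1.65) = 0.5008; z_{0.07} = -1.476, z_{0.5} = 0.
σ = (0.5008 − -1.136)/(0 − (-1.476)) = 1.109.
μ = -1.136 − (-1.476)·1.109 = 0.501.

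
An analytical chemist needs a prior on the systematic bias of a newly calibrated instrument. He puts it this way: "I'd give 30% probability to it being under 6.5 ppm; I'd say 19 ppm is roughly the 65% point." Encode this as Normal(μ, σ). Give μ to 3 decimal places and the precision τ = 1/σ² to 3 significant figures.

μ = 13.706, τ = 0.0053

For Normal(μ,σ), the p-quantile is μ + z_p·σ. Here z_{0.3} = -0.5244, z_{0.65} = 0.3853.
So 6.5 = μ − 0.5244σ and 19 = μ + 0.3853σ.
Subtracting: σ = (19 − 6.5)/(0.3853 − (-0.5244)) = 13.740.
Then μ = 6.5 − (-0.5244)·13.740 = 13.706.
Precision τ = 1/σ² = 1/13.74² = 0.0053.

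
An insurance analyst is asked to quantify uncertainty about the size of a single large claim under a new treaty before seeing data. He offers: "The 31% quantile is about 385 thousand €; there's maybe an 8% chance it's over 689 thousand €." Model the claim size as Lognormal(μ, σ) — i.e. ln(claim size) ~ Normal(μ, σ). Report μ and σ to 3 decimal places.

μ ≈ 6.105, σ ≈ 0.306

If T ~ Lognormal(μ,σ) then ln T ~ Normal(μ,σ), so the p-quantile of ln T is μ + z_p·σ.
ln(385) = 5.953 and ln(689) = 6.535; z_{0.31} = -0.4959, z_{0.92} = 1.405.
σ = (6.535 − 5.953)/(1.405 − (-0.4959)) = 0.306.
μ = 5.953 − (-0.4959)·0.306 = 6.105.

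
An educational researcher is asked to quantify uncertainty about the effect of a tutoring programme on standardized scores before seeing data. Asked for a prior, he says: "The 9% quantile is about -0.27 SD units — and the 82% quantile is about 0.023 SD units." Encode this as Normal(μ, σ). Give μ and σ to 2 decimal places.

The p-quantile of Normal(μ,σ) is μ + z_p·σ, with z_{0.09} = -1.341 and z_{0.82} = 0.9154.
Eliminate σ: μ = (z₂·x₁ − z₁·x₂)/(z₂ − z₁) = (0.9154·-0.27 − (-1.341)·0.023)/2.256 = -0.10.
Then σ = (x₂ − x₁)/(z₂ − z₁) = (0.023 − -0.27)/2.256 = 0.13.

μ = -0.10, σ = 0.13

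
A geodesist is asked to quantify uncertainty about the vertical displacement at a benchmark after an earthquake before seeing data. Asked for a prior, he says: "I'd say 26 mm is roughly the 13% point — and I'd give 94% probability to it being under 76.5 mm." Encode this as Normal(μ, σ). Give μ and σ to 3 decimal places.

μ = 47.216, σ = 18.835

For Normal(μ,σ), the p-quantile is μ + z_p·σ. Here z_{0.13} = -1.126, z_{0.94} = 1.555.
So 26 = μ − 1.126σ and 76.5 = μ + 1.555σ.
Subtracting: σ = (76.5 − 26)/(1.555 − (-1.126)) = 18.835.
Then μ = 26 − (-1.126)·18.835 = 47.216.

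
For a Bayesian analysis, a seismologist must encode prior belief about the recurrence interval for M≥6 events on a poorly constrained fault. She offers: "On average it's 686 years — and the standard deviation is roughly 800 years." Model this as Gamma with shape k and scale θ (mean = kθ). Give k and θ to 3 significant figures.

k ≈ 0.735, θ ≈ 933

For Gamma(k, scale θ): mean = kθ, variance = kθ², so CV = 1/√k.
CV = SD/mean = 800/686 = 1.166, hence k = 1/CV² = 0.735.
Then θ = mean/k = 686/0.735 = 933.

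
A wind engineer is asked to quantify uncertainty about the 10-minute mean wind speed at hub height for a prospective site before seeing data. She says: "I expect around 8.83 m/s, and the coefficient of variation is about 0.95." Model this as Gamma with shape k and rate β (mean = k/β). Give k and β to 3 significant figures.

k ≈ 1.11, β ≈ 0.125

For Gamma(k, rate β): mean = k/β, variance = k/β², so CV = 1/√k.
CV = 0.95, hence k = 1/CV² = 1.11.
Then β = k/mean = 1.11/8.83 = 0.125.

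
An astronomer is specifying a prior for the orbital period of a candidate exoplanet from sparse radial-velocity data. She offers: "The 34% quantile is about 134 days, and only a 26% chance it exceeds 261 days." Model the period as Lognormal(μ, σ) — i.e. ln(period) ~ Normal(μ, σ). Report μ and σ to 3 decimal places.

μ ≈ 5.158, σ ≈ 0.631

If T ~ Lognormal(μ,σ) then ln T ~ Normal(μ,σ), so the p-quantile of ln T is μ + z_p·σ.
ln(134) = 4.898 and ln(261) = 5.565; z_{0.34} = -0.4125, z_{0.74} = 0.6433.
σ = (5.565 − 4.898)/(0.6433 − (-0.4125)) = 0.631.
μ = 4.898 − (-0.4125)·0.631 = 5.158.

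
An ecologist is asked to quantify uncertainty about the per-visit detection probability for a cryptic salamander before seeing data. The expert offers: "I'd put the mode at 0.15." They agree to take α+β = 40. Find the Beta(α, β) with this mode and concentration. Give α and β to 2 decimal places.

α = 6.70, β = 33.30

For α,β > 1 the Beta mode is (α−1)/(α+β−2). With α+β = 40, the mode is (α−1)/38.
Set (α−1)/38 = 0.15 → α = 1 + 0.15·38 = 6.70.
β = 40 − α = 33.30.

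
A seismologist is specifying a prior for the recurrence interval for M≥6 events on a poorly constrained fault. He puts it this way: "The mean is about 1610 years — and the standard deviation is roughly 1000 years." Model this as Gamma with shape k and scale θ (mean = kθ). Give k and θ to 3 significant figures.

k ≈ 2.59, θ ≈ 621

For Gamma(k, scale θ): mean = kθ, variance = kθ², so CV = 1/√k.
CV = SD/mean = 1000/1610 = 0.6211, hence k = 1/CV² = 2.59.
Then θ = mean/k = 1610/2.59 = 621.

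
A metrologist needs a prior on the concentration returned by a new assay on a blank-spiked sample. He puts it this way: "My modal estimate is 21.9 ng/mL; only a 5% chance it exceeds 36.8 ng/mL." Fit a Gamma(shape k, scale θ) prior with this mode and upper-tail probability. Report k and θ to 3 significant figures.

k ≈ 11.4, θ ≈ 2.11

Gamma(k,θ) with k>1 has mode (k−1)θ, so θ = 21.9/(k−1).
Need P(X < 36.8) = 0.95 with θ tied to k this way. Start at k = 2, θ = 21.9: P(X<36.8) ≈ 0.501.
Too low — raise k to concentrate. Iterating converges to k ≈ 11.4.
Then θ = 21.9/(11.4−1) ≈ 2.11.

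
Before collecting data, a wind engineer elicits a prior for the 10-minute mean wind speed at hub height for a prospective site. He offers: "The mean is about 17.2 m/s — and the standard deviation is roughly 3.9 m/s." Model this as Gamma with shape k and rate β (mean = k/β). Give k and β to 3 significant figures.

k ≈ 19.5, β ≈ 1.13

For Gamma(k, rate β): mean = k/β, variance = k/β², so CV = 1/√k.
CV = SD/mean = 3.9/17.2 = 0.2267, hence k = 1/CV² = 19.5.
Then β = k/mean = 19.5/17.2 = 1.13.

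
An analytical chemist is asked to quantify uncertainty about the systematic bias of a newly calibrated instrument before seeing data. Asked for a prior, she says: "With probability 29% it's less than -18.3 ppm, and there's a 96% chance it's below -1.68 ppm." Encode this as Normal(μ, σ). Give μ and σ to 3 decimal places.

The p-quantile of Normal(μ,σ) is μ + z_p·σ, with z_{0.29} = -0.5534 and z_{0.96} = 1.751.
Eliminate σ: μ = (z₂·x₁ − z₁·x₂)/(z₂ − z₁) = (1.751·-18.3 − (-0.5534)·-1.68)/2.304 = -14.308.
Then σ = (x₂ − x₁)/(z₂ − z₁) = (-1.68 − -18.3)/2.304 = 7.213.

μ = -14.308, σ = 7.213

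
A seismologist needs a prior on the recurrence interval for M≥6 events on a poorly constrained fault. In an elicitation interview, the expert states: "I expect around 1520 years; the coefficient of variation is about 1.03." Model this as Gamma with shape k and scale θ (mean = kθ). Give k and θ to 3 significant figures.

For Gamma(k, scale θ): mean = kθ, variance = kθ², so CV = 1/√k.
CV = 1.03, hence k = 1/CV² = 0.943.
Then θ = mean/k = 1520/0.943 = 1610.

k ≈ 0.943, θ ≈ 1610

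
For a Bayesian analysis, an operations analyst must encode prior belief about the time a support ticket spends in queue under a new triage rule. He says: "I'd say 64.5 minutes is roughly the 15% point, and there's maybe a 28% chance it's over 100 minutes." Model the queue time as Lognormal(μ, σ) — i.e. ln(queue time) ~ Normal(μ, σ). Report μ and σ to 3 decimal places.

μ ≈ 4.447, σ ≈ 0.271

If T ~ Lognormal(μ,σ) then ln T ~ Normal(μ,σ), so the p-quantile of ln T is μ + z_p·σ.
ln(64.5) = 4.167 and ln(100) = 4.605; z_{0.15} = -1.036, z_{0.72} = 0.5828.
σ = (4.605 − 4.167)/(0.5828 − (-1.036)) = 0.271.
μ = 4.167 − (-1.036)·0.271 = 4.447.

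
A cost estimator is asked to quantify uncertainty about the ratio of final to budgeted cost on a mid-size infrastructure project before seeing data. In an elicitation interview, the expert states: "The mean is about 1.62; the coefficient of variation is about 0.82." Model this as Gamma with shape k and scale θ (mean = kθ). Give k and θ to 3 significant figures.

k ≈ 1.49, θ ≈ 1.09

For Gamma(k, scale θ): mean = kθ, variance = kθ², so CV = 1/√k.
CV = 0.82, hence k = 1/CV² = 1.49.
Then θ = mean/k = 1.62/1.49 = 1.09.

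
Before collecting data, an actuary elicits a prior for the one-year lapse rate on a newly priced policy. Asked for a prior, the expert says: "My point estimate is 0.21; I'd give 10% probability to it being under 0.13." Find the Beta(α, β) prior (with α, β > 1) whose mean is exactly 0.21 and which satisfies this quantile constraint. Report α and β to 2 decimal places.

With mean 0.21 fixed, write α = 0.21s, β = 0.79s where s = α+β.
Need P(θ < 0.13) = 0.1 under Beta(0.21s, 0.79s). Normal approximation: (q−m)/√(m(1−m)/s) ≈ z_{0.1} = -1.28, so s ≈ 0.21·0.79·(-1.28)²/(0.13−0.21)² = 42.6.
At s = 42.6: P(θ<0.13) ≈ 0.087. Adjusting to match 0.1 gives s ≈ 38.25.
So α = 0.21·38.25 ≈ 8.03, β = 0.79·38.25 ≈ 30.22.

α ≈ 8.03, β ≈ 30.22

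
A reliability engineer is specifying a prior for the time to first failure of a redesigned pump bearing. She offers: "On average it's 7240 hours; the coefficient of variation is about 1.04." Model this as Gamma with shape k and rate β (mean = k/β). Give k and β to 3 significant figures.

k ≈ 0.925, β ≈ 0.000128

For Gamma(k, rate β): mean = k/β, variance = k/β², so CV = 1/√k.
CV = 1.04, hence k = 1/CV² = 0.925.
Then β = k/mean = 0.925/7240 = 0.000128.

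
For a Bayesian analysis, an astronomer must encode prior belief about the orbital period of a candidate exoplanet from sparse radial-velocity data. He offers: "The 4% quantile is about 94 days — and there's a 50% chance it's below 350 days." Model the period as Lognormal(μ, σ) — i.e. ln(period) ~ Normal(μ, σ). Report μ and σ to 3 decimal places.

μ ≈ 5.858, σ ≈ 0.751

If T ~ Lognormal(μ,σ) then ln T ~ Normal(μ,σ), so the p-quantile of ln T is μ + z_p·σ.
ln(94) = 4.543 and ln(350) = 5.858; z_{0.04} = -1.751, z_{0.5} = 0.
σ = (5.858 − 4.543)/(0 − (-1.751)) = 0.751.
μ = 4.543 − (-1.751)·0.751 = 5.858.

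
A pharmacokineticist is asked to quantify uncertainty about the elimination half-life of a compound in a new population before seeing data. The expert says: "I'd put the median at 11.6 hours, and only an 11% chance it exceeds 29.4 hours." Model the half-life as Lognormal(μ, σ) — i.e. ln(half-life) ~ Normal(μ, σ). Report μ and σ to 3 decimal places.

If T ~ Lognormal(μ,σ) then ln T ~ Normal(μ,σ), so the p-quantile of ln T is μ + z_p·σ.
ln(11.6) = 2.451 and ln(29.4) = 3.381; z_{0.5} = 0, z_{0.89} = 1.227.
σ = (3.381 − 2.451)/(1.227 − (0)) = 0.758.
μ = 2.451 − (0)·0.758 = 2.451.

μ ≈ 2.451, σ ≈ 0.758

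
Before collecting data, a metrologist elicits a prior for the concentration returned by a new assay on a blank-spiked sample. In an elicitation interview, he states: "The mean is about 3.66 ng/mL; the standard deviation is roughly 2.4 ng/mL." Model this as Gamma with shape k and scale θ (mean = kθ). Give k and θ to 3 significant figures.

k ≈ 2.33, θ ≈ 1.57

For Gamma(k, scale θ): mean = kθ, variance = kθ², so CV = 1/√k.
CV = SD/mean = 2.4/3.66 = 0.6557, hence k = 1/CV² = 2.33.
Then θ = mean/k = 3.66/2.33 = 1.57.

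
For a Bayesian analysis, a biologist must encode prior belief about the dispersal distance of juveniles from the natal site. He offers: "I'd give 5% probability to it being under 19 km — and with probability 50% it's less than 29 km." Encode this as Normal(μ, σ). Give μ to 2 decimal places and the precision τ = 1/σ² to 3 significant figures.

μ = 29.00, τ = 0.0271

For Normal(μ,σ), the p-quantile is μ + z_p·σ. Here z_{0.05} = -1.645, z_{0.5} = 0.
So 19 = μ − 1.645σ and 29 = μ + 0σ.
Subtracting: σ = (29 − 19)/(0 − (-1.645)) = 6.08.
Then μ = 19 − (-1.645)·6.08 = 29.00.
Precision τ = 1/σ² = 1/6.08² = 0.0271.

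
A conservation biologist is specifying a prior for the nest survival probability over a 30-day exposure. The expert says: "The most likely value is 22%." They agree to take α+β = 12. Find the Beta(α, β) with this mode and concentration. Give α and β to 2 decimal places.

α = 3.20, β = 8.80

For α,β > 1 the Beta mode is (α−1)/(α+β−2). With α+β = 12, the mode is (α−1)/10.
Set (α−1)/10 = 0.22 → α = 1 + 0.22·10 = 3.20.
β = 12 − α = 8.80.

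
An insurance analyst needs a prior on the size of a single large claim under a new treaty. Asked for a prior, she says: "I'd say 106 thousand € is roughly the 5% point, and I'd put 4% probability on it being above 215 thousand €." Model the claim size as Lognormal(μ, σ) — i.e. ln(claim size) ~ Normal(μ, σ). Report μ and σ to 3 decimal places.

μ ≈ 5.006, σ ≈ 0.208

If T ~ Lognormal(μ,σ) then ln T ~ Normal(μ,σ), so the p-quantile of ln T is μ + z_p·σ.
ln(106) = 4.663 and ln(215) = 5.371; z_{0.05} = -1.645, z_{0.96} = 1.751.
σ = (5.371 − 4.663)/(1.751 − (-1.645)) = 0.208.
μ = 4.663 − (-1.645)·0.208 = 5.006.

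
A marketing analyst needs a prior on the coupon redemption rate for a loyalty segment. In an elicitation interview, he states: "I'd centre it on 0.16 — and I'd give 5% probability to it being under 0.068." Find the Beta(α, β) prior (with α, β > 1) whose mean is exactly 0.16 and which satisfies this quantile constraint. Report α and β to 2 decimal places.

α ≈ 5.07, β ≈ 26.63

With mean 0.16 fixed, write α = 0.16s, β = 0.84s where s = α+β.
Need P(θ < 0.068) = 0.05 under Beta(0.16s, 0.84s). Normal approximation: (q−m)/√(m(1−m)/s) ≈ z_{0.05} = -1.64, so s ≈ 0.16·0.84·(-1.64)²/(0.068−0.16)² = 43.0.
At s = 43.0: P(θ<0.068) ≈ 0.025. Adjusting to match 0.05 gives s ≈ 31.70.
So α = 0.16·31.70 ≈ 5.07, β = 0.84·31.70 ≈ 26.63.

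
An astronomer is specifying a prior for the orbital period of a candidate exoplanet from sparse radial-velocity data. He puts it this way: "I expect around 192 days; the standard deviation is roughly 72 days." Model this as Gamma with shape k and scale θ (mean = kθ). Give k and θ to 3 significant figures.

For Gamma(k, scale θ): mean = kθ, variance = kθ², so CV = 1/√k.
CV = SD/mean = 72/192 = 0.375, hence k = 1/CV² = 7.11.
Then θ = mean/k = 192/7.11 = 27.

k ≈ 7.11, θ ≈ 27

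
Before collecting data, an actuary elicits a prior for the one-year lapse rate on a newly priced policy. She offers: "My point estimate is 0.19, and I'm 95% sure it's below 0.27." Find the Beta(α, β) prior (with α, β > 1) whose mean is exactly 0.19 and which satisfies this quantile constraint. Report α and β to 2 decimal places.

With mean 0.19 fixed, write α = 0.19s, β = 0.81s where s = α+β.
Need P(θ < 0.27) = 0.95 under Beta(0.19s, 0.81s). Normal approximation: (q−m)/√(m(1−m)/s) ≈ z_{0.95} = 1.64, so s ≈ 0.19·0.81·(1.64)²/(0.27−0.19)² = 65.1.
At s = 65.1: P(θ<0.27) ≈ 0.941. Adjusting to match 0.95 gives s ≈ 72.36.
So α = 0.19·72.36 ≈ 13.75, β = 0.81·72.36 ≈ 58.61.

α ≈ 13.75, β ≈ 58.61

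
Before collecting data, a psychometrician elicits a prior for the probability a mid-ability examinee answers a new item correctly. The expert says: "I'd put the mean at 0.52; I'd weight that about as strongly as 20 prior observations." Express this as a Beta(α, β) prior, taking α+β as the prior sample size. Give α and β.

α = 10.4, β = 9.6

Under the effective-sample-size interpretation, Beta(α, β) has prior mean α/(α+β) and prior sample size α+β.
So α+β = 20 and α/(α+β) = 0.52, giving α = 0.52·20 = 10.4 and β = 20 − 10.4 = 9.6.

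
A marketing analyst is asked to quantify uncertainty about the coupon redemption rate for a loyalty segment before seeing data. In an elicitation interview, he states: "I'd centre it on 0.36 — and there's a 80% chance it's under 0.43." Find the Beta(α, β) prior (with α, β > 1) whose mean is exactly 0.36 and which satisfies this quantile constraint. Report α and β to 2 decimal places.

α ≈ 11.73, β ≈ 20.85

With mean 0.36 fixed, write α = 0.36s, β = 0.64s where s = α+β.
Need P(θ < 0.43) = 0.8 under Beta(0.36s, 0.64s). Normal approximation: (q−m)/√(m(1−m)/s) ≈ z_{0.8} = 0.842, so s ≈ 0.36·0.64·(0.842)²/(0.43−0.36)² = 33.3.
At s = 33.3: P(θ<0.43) ≈ 0.802. Adjusting to match 0.8 gives s ≈ 32.57.
So α = 0.36·32.57 ≈ 11.73, β = 0.64·32.57 ≈ 20.85.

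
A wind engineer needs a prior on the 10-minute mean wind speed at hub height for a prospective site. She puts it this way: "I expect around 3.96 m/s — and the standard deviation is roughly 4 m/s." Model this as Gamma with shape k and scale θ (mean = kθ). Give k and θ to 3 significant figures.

For Gamma(k, scale θ): mean = kθ, variance = kθ², so CV = 1/√k.
CV = SD/mean = 4/3.96 = 1.01, hence k = 1/CV² = 0.98.
Then θ = mean/k = 3.96/0.98 = 4.04.

k ≈ 0.98, θ ≈ 4.04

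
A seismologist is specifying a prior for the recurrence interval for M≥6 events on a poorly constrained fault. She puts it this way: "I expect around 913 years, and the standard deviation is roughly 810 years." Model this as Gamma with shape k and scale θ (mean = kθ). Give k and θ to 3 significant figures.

k ≈ 1.27, θ ≈ 719

For Gamma(k, scale θ): mean = kθ, variance = kθ², so CV = 1/√k.
CV = SD/mean = 810/913 = 0.8872, hence k = 1/CV² = 1.27.
Then θ = mean/k = 913/1.27 = 719.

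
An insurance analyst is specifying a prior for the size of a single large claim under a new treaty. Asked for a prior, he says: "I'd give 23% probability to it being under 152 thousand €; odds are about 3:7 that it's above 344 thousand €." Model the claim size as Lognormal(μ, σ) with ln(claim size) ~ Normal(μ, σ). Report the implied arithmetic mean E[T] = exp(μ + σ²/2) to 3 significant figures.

If T ~ Lognormal(μ,σ) then ln T ~ Normal(μ,σ), so the p-quantile of ln T is μ + z_p·σ.
ln(152) = 5.024 and ln(344) = 5.841; z_{0.23} = -0.7388, z_{0.7} = 0.5244.
σ = (5.841 − 5.024)/(0.5244 − (-0.7388)) = 0.647.
μ = 5.024 − (-0.7388)·0.647 = 5.502.
E[T] = exp(μ + σ²/2) = exp(5.502 + 0.2090) = 302 thousand €.

E[T] ≈ 302 thousand €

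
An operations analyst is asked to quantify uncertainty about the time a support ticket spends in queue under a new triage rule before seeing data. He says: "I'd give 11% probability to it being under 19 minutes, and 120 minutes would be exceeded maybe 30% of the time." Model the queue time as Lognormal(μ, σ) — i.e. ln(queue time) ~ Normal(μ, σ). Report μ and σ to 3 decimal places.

μ ≈ 4.236, σ ≈ 1.053

If T ~ Lognormal(μ,σ) then ln T ~ Normal(μ,σ), so the p-quantile of ln T is μ + z_p·σ.
ln(19) = 2.944 and ln(120) = 4.787; z_{0.11} = -1.227, z_{0.7} = 0.5244.
σ = (4.787 − 2.944)/(0.5244 − (-1.227)) = 1.053.
μ = 2.944 − (-1.227)·1.053 = 4.236.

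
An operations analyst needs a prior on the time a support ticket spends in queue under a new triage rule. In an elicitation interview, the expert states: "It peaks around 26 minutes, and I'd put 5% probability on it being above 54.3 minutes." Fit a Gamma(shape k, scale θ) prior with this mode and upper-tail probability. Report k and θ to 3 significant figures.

k ≈ 6.09, θ ≈ 5.1

Gamma(k,θ) with k>1 has mode (k−1)θ, so θ = 26/(k−1).
Need P(X < 54.3) = 0.95 with θ tied to k this way. Start at k = 2, θ = 26: P(X<54.3) ≈ 0.617.
Too low — raise k to concentrate. Iterating converges to k ≈ 6.09.
Then θ = 26/(6.09−1) ≈ 5.1.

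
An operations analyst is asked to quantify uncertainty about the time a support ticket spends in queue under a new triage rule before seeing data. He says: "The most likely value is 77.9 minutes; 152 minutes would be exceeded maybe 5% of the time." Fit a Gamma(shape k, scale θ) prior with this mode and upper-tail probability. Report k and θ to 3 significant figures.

k ≈ 7.21, θ ≈ 12.5

Gamma(k,θ) with k>1 has mode (k−1)θ, so θ = 77.9/(k−1).
Need P(X < 152) = 0.95 with θ tied to k this way. Start at k = 2, θ = 77.9: P(X<152) ≈ 0.581.
Too low — raise k to concentrate. Iterating converges to k ≈ 7.21.
Then θ = 77.9/(7.21−1) ≈ 12.5.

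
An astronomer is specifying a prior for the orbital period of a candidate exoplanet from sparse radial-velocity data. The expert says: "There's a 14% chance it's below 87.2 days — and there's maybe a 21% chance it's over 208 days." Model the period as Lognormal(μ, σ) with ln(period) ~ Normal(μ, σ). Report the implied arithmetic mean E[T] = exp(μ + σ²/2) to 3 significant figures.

E[T] ≈ 160 days

If T ~ Lognormal(μ,σ) then ln T ~ Normal(μ,σ), so the p-quantile of ln T is μ + z_p·σ.
ln(87.2) = 4.468 and ln(208) = 5.338; z_{0.14} = -1.08, z_{0.79} = 0.8064.
σ = (5.338 − 4.468)/(0.8064 − (-1.08)) = 0.461.
μ = 4.468 − (-1.08)·0.461 = 4.966.
E[T] = exp(μ + σ²/2) = exp(4.966 + 0.1061) = 160 days.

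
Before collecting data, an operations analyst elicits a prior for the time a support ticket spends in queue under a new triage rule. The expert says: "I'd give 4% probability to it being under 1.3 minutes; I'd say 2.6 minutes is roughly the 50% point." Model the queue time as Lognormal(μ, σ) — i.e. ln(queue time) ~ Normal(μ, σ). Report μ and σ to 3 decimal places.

μ ≈ 0.956, σ ≈ 0.396

If T ~ Lognormal(μ,σ) then ln T ~ Normal(μ,σ), so the p-quantile of ln T is μ + z_p·σ.
ln(1.3) = 0.2624 and ln(2.6) = 0.9555; z_{0.04} = -1.751, z_{0.5} = 0.
σ = (0.9555 − 0.2624)/(0 − (-1.751)) = 0.396.
μ = 0.2624 − (-1.751)·0.396 = 0.956.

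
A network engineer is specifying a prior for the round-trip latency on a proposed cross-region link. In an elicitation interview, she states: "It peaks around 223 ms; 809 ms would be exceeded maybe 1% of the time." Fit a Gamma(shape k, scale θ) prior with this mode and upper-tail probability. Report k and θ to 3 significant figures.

k ≈ 3.58, θ ≈ 86.3

Gamma(k,θ) with k>1 has mode (k−1)θ, so θ = 223/(k−1).
Need P(X < 809) = 0.99 with θ tied to k this way. Start at k = 2, θ = 223: P(X<809) ≈ 0.877.
Too low — raise k to concentrate. Iterating converges to k ≈ 3.58.
Then θ = 223/(3.58−1) ≈ 86.3.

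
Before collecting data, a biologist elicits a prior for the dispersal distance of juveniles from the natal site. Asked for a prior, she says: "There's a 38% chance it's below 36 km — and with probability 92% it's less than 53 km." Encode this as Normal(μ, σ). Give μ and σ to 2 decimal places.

μ = 39.04, σ = 9.94

The p-quantile of Normal(μ,σ) is μ + z_p·σ, with z_{0.38} = -0.3055 and z_{0.92} = 1.405.
Eliminate σ: μ = (z₂·x₁ − z₁·x₂)/(z₂ − z₁) = (1.405·36 − (-0.3055)·53)/1.711 = 39.04.
Then σ = (x₂ − x₁)/(z₂ − z₁) = (53 − 36)/1.711 = 9.94.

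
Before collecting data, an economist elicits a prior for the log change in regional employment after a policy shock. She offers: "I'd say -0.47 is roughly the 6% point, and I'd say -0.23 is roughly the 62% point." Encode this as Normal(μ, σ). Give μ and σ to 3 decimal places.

μ = -0.269, σ = 0.129

For Normal(μ,σ), the p-quantile is μ + z_p·σ. Here z_{0.06} = -1.555, z_{0.62} = 0.3055.
So -0.47 = μ − 1.555σ and -0.23 = μ + 0.3055σ.
Subtracting: σ = (-0.23 − -0.47)/(0.3055 − (-1.555)) = 0.129.
Then μ = -0.47 − (-1.555)·0.129 = -0.269.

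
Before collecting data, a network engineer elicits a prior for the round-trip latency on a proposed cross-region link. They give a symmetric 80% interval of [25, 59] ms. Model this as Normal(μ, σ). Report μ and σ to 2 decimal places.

μ = 42.00, σ = 13.27

A symmetric 80% interval runs μ ± z·σ with z = 1.282.
Half-width = 17, so σ = 17/1.282 = 13.27.
μ is the interval midpoint, 42.00.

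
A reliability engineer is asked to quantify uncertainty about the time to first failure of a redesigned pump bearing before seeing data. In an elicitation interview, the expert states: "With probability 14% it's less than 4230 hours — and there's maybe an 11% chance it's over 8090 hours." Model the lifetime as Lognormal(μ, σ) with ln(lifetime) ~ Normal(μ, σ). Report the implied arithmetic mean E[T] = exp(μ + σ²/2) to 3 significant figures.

If T ~ Lognormal(μ,σ) then ln T ~ Normal(μ,σ), so the p-quantile of ln T is μ + z_p·σ.
ln(4230) = 8.35 and ln(8090) = 8.998; z_{0.14} = -1.08, z_{0.89} = 1.227.
σ = (8.998 − 8.35)/(1.227 − (-1.08)) = 0.281.
μ = 8.35 − (-1.08)·0.281 = 8.654.
E[T] = exp(μ + σ²/2) = exp(8.654 + 0.0395) = 5960 hours.

E[T] ≈ 5960 hours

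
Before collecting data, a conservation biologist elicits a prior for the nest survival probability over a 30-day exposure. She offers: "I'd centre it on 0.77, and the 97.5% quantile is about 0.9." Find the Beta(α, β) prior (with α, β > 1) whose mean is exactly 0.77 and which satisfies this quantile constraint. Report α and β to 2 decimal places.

α ≈ 22.83, β ≈ 6.82

With mean 0.77 fixed, write α = 0.77s, β = 0.23s where s = α+β.
Need P(θ < 0.9) = 0.975 under Beta(0.77s, 0.23s). Normal approximation: (q−m)/√(m(1−m)/s) ≈ z_{0.975} = 1.96, so s ≈ 0.77·0.23·(1.96)²/(0.9−0.77)² = 40.3.
At s = 40.3: P(θ<0.9) ≈ 0.990. Adjusting to match 0.975 gives s ≈ 29.65.
So α = 0.77·29.65 ≈ 22.83, β = 0.23·29.65 ≈ 6.82.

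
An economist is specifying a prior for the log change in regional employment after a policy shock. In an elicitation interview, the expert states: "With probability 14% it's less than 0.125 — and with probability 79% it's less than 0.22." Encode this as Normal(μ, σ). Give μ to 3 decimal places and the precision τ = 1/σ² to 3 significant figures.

μ = 0.179, τ = 394

The p-quantile of Normal(μ,σ) is μ + z_p·σ, with z_{0.14} = -1.08 and z_{0.79} = 0.8064.
Eliminate σ: μ = (z₂·x₁ − z₁·x₂)/(z₂ − z₁) = (0.8064·0.125 − (-1.08)·0.22)/1.887 = 0.179.
Then σ = (x₂ − x₁)/(z₂ − z₁) = (0.22 − 0.125)/1.887 = 0.050.
Precision τ = 1/σ² = 1/0.05035² = 394.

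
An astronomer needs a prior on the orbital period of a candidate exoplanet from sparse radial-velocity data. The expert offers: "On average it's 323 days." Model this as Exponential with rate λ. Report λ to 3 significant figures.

λ ≈ 0.0031

Exponential mean = 1/λ, so λ = 1/323.0 = 0.0031.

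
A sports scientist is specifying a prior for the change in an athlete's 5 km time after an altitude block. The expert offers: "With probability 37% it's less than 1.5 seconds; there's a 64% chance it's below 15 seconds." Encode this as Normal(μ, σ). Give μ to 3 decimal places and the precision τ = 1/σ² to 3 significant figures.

For Normal(μ,σ), the p-quantile is μ + z_p·σ. Here z_{0.37} = -0.3319, z_{0.64} = 0.3585.
So 1.5 = μ − 0.3319σ and 15 = μ + 0.3585σ.
Subtracting: σ = (15 − 1.5)/(0.3585 − (-0.3319)) = 19.556.
Then μ = 1.5 − (-0.3319)·19.556 = 7.990.
Precision τ = 1/σ² = 1/19.56² = 0.00261.

μ = 7.990, τ = 0.00261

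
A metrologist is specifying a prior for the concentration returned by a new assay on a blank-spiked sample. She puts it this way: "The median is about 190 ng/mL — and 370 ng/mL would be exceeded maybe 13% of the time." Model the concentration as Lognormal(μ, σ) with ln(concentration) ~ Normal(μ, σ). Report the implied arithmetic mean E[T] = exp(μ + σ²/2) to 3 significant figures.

E[T] ≈ 226 ng/mL

If T ~ Lognormal(μ,σ) then ln T ~ Normal(μ,σ), so the p-quantile of ln T is μ + z_p·σ.
ln(190) = 5.247 and ln(370) = 5.914; z_{0.5} = 0, z_{0.87} = 1.126.
σ = (5.914 − 5.247)/(1.126 − (0)) = 0.592.
μ = 5.247 − (0)·0.592 = 5.247.
E[T] = exp(μ + σ²/2) = exp(5.247 + 0.1751) = 226 ng/mL.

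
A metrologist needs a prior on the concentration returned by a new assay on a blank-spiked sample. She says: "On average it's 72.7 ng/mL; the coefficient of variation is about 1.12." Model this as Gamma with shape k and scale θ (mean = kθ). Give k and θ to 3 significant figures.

k ≈ 0.797, θ ≈ 91.2

For Gamma(k, scale θ): mean = kθ, variance = kθ², so CV = 1/√k.
CV = 1.12, hence k = 1/CV² = 0.797.
Then θ = mean/k = 72.7/0.797 = 91.2.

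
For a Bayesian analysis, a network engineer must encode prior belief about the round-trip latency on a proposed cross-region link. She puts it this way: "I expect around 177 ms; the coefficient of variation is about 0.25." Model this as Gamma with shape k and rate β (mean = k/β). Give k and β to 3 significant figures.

k ≈ 16, β ≈ 0.0904

For Gamma(k, rate β): mean = k/β, variance = k/β², so CV = 1/√k.
CV = 0.25, hence k = 1/CV² = 16.
Then β = k/mean = 16/177 = 0.0904.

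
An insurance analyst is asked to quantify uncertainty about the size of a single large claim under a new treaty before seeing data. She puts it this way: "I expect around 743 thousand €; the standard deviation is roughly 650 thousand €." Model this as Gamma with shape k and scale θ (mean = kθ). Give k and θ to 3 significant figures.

For Gamma(k, scale θ): mean = kθ, variance = kθ², so CV = 1/√k.
CV = SD/mean = 650/743 = 0.8748, hence k = 1/CV² = 1.31.
Then θ = mean/k = 743/1.31 = 569.

k ≈ 1.31, θ ≈ 569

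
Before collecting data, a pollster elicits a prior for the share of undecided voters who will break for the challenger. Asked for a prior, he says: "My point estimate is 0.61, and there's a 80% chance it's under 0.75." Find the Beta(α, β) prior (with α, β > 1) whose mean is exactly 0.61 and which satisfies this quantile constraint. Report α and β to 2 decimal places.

α ≈ 5.43, β ≈ 3.47

With mean 0.61 fixed, write α = 0.61s, β = 0.39s where s = α+β.
Need P(θ < 0.75) = 0.8 under Beta(0.61s, 0.39s). Normal approximation: (q−m)/√(m(1−m)/s) ≈ z_{0.8} = 0.842, so s ≈ 0.61·0.39·(0.842)²/(0.75−0.61)² = 8.6.
At s = 8.6: P(θ<0.75) ≈ 0.795. Adjusting to match 0.8 gives s ≈ 8.89.
So α = 0.61·8.89 ≈ 5.43, β = 0.39·8.89 ≈ 3.47.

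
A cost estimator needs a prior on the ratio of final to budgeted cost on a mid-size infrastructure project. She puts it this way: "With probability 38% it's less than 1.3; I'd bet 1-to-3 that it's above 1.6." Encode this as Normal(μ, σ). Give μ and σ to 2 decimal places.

μ = 1.39, σ = 0.31

For Normal(μ,σ), the p-quantile is μ + z_p·σ. Here z_{0.38} = -0.3055, z_{0.75} = 0.6745.
So 1.3 = μ − 0.3055σ and 1.6 = μ + 0.6745σ.
Subtracting: σ = (1.6 − 1.3)/(0.6745 − (-0.3055)) = 0.31.
Then μ = 1.3 − (-0.3055)·0.31 = 1.39.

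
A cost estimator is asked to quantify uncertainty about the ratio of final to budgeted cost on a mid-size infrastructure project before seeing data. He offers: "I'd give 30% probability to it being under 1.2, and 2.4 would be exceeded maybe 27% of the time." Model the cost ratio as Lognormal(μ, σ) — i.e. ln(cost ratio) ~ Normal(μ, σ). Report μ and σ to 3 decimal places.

If T ~ Lognormal(μ,σ) then ln T ~ Normal(μ,σ), so the p-quantile of ln T is μ + z_p·σ.
ln(1.2) = 0.1823 and ln(2.4) = 0.8755; z_{0.3} = -0.5244, z_{0.73} = 0.6128.
σ = (0.8755 − 0.1823)/(0.6128 − (-0.5244)) = 0.610.
μ = 0.1823 − (-0.5244)·0.610 = 0.502.

μ ≈ 0.502, σ ≈ 0.610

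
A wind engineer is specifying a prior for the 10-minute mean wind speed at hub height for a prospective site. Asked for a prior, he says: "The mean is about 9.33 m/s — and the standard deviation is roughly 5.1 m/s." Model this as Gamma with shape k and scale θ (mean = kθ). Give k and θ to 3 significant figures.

For Gamma(k, scale θ): mean = kθ, variance = kθ², so CV = 1/√k.
CV = SD/mean = 5.1/9.33 = 0.5466, hence k = 1/CV² = 3.35.
Then θ = mean/k = 9.33/3.35 = 2.79.

k ≈ 3.35, θ ≈ 2.79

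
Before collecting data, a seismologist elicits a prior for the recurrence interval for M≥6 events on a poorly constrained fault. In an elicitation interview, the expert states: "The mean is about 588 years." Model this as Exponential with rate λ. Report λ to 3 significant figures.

λ ≈ 0.0017

Exponential mean = 1/λ, so λ = 1/588.0 = 0.0017.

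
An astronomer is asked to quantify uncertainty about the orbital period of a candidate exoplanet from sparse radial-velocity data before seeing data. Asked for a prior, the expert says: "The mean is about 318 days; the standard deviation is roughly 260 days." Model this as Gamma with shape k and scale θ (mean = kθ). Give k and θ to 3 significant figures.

For Gamma(k, scale θ): mean = kθ, variance = kθ², so CV = 1/√k.
CV = SD/mean = 260/318 = 0.8176, hence k = 1/CV² = 1.5.
Then θ = mean/k = 318/1.5 = 213.

k ≈ 1.5, θ ≈ 213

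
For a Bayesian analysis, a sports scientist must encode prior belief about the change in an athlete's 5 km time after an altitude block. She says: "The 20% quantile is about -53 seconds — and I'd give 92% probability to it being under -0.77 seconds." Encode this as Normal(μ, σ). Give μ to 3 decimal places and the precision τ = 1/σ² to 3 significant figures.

μ = -33.434, τ = 0.00185

For Normal(μ,σ), the p-quantile is μ + z_p·σ. Here z_{0.2} = -0.8416, z_{0.92} = 1.405.
So -53 = μ − 0.8416σ and -0.77 = μ + 1.405σ.
Subtracting: σ = (-0.77 − -53)/(1.405 − (-0.8416)) = 23.248.
Then μ = -53 − (-0.8416)·23.248 = -33.434.
Precision τ = 1/σ² = 1/23.25² = 0.00185.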